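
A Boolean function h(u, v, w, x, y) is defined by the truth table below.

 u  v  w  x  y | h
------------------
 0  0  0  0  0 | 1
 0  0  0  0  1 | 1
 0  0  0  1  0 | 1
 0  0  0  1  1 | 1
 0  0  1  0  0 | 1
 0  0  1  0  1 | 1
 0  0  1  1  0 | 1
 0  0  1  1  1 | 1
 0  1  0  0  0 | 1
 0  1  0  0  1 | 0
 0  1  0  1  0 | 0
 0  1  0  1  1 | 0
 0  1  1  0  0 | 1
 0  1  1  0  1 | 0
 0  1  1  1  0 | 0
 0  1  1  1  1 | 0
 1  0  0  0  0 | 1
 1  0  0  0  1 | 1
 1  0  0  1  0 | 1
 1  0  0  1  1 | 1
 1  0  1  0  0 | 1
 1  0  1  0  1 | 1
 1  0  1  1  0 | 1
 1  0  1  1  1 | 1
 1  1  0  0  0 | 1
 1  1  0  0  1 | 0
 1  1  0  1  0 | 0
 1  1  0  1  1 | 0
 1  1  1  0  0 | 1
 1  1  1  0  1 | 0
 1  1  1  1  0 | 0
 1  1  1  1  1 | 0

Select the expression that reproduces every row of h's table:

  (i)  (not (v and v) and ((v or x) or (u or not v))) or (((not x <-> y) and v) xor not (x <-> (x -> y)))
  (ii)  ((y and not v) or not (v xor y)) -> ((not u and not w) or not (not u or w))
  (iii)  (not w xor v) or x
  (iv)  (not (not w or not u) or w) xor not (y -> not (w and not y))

i

(ii): at (0,0,1,0,0) it gives 0, but h = 1 — eliminated.
(iii): at (0,0,1,0,0) it gives 0, but h = 1 — eliminated.
(iv): at (0,0,0,0,0) it gives 0, but h = 1 — eliminated.
Only (i) survives; checking it on all 32 rows confirms it matches h.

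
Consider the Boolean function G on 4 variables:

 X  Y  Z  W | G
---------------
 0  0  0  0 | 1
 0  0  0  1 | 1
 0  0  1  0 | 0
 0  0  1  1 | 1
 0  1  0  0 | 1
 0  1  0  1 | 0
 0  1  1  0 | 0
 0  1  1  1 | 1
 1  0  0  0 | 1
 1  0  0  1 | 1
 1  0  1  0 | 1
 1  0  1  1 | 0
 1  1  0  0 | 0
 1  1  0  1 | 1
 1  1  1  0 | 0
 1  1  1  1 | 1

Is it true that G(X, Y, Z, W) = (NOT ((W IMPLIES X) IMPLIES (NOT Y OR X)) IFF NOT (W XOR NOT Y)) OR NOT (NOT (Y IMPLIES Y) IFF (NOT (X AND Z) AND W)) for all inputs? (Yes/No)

No

Test each input against both G and the formula:
  X=0, Y=0, Z=0, W=0: formula gives 1, G = 1 ✓
  X=0, Y=0, Z=0, W=1: formula gives 1, G = 1 ✓
  X=0, Y=0, Z=1, W=0: formula gives 1, but G = 0 ✗
A single disagreement suffices: at (0,0,1,0) they differ, so the formula does not compute G.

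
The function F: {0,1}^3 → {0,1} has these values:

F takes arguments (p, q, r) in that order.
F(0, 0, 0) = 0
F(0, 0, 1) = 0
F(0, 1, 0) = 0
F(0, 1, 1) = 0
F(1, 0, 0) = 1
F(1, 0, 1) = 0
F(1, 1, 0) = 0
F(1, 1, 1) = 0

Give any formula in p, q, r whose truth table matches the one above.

F is 1 on exactly one input, (1,0,0), whose minterm is p·¬q·¬r. So F is just that conjunction.

F(p, q, r) = (p & ~q) & ~r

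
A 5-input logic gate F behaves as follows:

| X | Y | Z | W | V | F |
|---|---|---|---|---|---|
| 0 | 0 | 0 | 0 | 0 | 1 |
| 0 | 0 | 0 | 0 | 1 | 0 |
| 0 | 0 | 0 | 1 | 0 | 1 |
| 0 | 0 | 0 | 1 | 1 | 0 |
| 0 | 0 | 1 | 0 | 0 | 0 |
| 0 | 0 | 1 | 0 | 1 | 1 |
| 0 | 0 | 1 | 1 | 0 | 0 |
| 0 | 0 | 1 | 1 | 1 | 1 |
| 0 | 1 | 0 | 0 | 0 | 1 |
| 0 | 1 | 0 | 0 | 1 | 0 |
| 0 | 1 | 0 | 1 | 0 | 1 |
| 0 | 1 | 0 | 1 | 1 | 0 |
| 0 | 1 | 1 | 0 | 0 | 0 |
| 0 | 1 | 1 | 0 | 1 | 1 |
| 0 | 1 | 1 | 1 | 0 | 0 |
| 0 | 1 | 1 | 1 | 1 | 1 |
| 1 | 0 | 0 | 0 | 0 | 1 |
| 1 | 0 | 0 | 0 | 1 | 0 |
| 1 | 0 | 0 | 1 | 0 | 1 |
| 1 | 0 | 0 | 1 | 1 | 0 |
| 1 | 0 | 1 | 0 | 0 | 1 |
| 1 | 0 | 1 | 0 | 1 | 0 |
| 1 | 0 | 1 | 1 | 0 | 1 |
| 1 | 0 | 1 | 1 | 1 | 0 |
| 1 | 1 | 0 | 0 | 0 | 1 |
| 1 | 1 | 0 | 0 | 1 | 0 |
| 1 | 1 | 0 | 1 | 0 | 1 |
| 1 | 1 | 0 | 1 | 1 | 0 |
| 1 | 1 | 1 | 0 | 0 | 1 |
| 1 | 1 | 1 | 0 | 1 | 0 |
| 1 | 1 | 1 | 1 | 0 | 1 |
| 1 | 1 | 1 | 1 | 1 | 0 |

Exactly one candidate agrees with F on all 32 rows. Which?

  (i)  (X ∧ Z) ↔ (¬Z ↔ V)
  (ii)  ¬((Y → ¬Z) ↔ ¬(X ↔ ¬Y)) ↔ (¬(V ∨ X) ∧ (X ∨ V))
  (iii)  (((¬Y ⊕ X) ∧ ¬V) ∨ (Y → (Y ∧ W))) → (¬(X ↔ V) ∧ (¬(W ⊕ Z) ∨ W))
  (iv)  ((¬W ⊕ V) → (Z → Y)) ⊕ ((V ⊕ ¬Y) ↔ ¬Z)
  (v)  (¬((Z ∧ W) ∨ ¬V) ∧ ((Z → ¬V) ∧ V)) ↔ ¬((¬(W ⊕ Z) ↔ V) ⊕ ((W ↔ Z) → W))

(ii) fails at (0,0,0,0,1): the formula yields 1, F is 0.
(iii) fails at (0,0,0,0,0): the formula yields 0, F is 1.
(iv) fails at (0,0,0,0,0): the formula yields 0, F is 1.
(v) fails at (0,0,0,0,0): the formula yields 0, F is 1.
That leaves (i). Evaluating it on every row reproduces the table of F exactly.

i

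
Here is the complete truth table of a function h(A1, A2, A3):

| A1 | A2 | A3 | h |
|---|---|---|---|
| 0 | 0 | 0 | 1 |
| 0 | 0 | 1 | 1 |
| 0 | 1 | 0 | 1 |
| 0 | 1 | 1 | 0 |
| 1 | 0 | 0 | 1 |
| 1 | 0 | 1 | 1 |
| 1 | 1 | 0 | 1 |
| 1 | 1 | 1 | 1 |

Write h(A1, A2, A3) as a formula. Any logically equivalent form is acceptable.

h(A1, A2, A3) = ~((~A1 & A2) & A3)

Only row (0,1,1) gives 0. So h is 1 everywhere except there — the complement of the minterm ¬A1·A2·A3.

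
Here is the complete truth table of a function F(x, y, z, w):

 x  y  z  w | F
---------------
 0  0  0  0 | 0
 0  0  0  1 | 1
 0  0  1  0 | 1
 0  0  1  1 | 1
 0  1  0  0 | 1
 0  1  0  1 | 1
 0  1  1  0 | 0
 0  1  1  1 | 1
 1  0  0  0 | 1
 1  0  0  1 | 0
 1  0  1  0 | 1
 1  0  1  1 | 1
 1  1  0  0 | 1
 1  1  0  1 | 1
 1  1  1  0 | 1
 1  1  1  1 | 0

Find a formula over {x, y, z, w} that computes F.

There are just 4 zero rows: (0,0,0,0), (0,1,1,0), (1,0,0,1), (1,1,1,1). Their minterms are ¬x·¬y·¬z·¬w, ¬x·y·z·¬w, x·¬y·¬z·w, x·y·z·w; the OR of those covers precisely the 0-outputs, and negating it yields F.

F(x, y, z, w) = ~((((((~x & ~y) & ~z) & ~w) | (((~x & y) & z) & ~w)) | (((x & ~y) & ~z) & w)) | (((x & y) & z) & w))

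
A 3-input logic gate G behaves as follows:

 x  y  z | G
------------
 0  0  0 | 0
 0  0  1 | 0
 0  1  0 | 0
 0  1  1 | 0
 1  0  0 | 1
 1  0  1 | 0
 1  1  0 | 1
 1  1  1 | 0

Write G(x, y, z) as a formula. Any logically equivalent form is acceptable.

G(x, y, z) = ((x & ~y) & ~z) | ((x & y) & ~z)

The 1-rows are (1,0,0), (1,1,0). Each contributes one minterm — x·¬y·¬z; x·y·¬z — and their disjunction is a sum-of-products form of G.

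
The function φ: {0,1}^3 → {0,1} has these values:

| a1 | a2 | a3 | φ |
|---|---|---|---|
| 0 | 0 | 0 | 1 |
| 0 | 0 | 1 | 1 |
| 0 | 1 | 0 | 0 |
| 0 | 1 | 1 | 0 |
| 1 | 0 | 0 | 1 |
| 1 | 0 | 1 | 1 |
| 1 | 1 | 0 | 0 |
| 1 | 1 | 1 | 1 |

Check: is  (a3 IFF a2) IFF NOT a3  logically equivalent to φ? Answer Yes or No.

No

Check the formula against φ row by row:
  a1=0, a2=0, a3=0: formula gives 1, φ = 1 ✓
  a1=0, a2=0, a3=1: formula gives 1, φ = 1 ✓
  a1=0, a2=1, a3=0: formula gives 0, φ = 0 ✓
  a1=0, a2=1, a3=1: formula gives 0, φ = 0 ✓
  a1=1, a2=0, a3=0: formula gives 1, φ = 1 ✓
  …
  a1=1, a2=1, a3=1: formula gives 0, but φ = 1 ✗
A single disagreement suffices: at (1,1,1) they differ, so the formula does not compute φ.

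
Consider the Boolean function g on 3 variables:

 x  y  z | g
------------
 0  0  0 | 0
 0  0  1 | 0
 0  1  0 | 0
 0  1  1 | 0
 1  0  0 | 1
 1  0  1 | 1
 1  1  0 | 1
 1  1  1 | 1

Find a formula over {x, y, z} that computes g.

g(x, y, z) = x

The output simply equals x.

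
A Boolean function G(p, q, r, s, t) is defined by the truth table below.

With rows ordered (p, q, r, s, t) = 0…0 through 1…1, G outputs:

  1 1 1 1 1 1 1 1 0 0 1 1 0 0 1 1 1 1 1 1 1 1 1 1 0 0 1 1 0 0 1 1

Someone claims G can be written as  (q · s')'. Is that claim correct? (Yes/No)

Yes

Evaluate (q · s')' on each row and compare to G:
  p=0, q=0, r=0, s=0, t=0: formula gives 1, G = 1 ✓
  p=0, q=0, r=0, s=0, t=1: formula gives 1, G = 1 ✓
  p=0, q=0, r=0, s=1, t=0: formula gives 1, G = 1 ✓
  p=0, q=0, r=0, s=1, t=1: formula gives 1, G = 1 ✓
  …and likewise for the remaining 28 rows.
No disagreement on any input; they are logically equivalent.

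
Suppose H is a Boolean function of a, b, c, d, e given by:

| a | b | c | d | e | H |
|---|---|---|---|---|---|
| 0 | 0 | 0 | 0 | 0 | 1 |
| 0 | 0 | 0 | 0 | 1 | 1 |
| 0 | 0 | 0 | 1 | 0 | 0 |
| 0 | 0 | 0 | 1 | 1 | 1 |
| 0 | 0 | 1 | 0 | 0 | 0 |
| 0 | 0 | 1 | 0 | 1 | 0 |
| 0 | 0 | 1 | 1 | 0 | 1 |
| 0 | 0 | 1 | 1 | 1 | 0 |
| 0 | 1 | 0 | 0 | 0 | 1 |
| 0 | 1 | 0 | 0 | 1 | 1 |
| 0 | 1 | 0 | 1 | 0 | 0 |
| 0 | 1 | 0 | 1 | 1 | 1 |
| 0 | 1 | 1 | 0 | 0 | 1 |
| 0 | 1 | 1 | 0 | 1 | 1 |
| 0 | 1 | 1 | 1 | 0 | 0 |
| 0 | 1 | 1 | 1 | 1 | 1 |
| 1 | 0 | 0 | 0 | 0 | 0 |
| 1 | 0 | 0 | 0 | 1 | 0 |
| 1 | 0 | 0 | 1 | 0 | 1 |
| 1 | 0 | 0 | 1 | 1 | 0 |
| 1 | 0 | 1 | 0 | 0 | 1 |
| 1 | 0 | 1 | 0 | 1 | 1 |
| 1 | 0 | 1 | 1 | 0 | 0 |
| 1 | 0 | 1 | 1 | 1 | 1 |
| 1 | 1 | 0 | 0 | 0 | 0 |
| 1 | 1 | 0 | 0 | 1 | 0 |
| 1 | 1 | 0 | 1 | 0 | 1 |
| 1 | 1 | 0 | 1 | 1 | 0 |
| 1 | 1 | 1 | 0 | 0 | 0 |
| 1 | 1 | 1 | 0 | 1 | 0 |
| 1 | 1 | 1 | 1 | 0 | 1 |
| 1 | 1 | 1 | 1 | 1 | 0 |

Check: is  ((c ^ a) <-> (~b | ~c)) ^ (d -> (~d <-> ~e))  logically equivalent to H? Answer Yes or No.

Evaluate ((c ^ a) <-> (~b | ~c)) ^ (d -> (~d <-> ~e)) on each row and compare to H:
  a=0, b=0, c=0, d=0, e=0: formula gives 1, H = 1 ✓
  a=0, b=0, c=0, d=0, e=1: formula gives 1, H = 1 ✓
  a=0, b=0, c=0, d=1, e=0: formula gives 0, H = 0 ✓
  a=0, b=0, c=0, d=1, e=1: formula gives 1, H = 1 ✓
  … (the remaining 28 rows also agree.)
All 32 rows match — the expression computes H exactly.

Yes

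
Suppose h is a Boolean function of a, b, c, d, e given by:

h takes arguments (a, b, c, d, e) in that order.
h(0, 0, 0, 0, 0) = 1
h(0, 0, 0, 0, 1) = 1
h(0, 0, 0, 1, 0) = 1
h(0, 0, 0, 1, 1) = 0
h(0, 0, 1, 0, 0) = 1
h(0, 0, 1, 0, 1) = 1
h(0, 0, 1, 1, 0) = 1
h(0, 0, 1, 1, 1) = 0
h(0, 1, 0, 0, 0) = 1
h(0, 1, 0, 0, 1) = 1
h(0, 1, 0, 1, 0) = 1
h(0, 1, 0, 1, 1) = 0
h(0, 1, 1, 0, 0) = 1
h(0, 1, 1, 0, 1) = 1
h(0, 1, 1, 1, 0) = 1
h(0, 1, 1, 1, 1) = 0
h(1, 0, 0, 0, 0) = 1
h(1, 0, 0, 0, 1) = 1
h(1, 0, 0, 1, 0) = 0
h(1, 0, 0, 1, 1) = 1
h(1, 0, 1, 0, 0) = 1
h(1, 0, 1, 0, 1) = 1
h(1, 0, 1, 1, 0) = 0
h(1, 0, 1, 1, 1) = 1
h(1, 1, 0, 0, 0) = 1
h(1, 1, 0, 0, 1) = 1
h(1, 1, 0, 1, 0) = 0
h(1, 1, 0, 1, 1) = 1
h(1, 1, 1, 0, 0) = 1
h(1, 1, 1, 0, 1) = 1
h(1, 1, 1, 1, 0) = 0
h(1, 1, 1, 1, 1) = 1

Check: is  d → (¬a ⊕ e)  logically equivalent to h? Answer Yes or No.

Yes

Check the formula against h row by row:
  a=0, b=0, c=0, d=0, e=0: formula gives 1, h = 1 ✓
  a=0, b=0, c=0, d=0, e=1: formula gives 1, h = 1 ✓
  a=0, b=0, c=0, d=1, e=0: formula gives 1, h = 1 ✓
  a=0, b=0, c=0, d=1, e=1: formula gives 0, h = 0 ✓
  … (the remaining 28 rows also agree.)
All 32 rows match — the expression computes h exactly.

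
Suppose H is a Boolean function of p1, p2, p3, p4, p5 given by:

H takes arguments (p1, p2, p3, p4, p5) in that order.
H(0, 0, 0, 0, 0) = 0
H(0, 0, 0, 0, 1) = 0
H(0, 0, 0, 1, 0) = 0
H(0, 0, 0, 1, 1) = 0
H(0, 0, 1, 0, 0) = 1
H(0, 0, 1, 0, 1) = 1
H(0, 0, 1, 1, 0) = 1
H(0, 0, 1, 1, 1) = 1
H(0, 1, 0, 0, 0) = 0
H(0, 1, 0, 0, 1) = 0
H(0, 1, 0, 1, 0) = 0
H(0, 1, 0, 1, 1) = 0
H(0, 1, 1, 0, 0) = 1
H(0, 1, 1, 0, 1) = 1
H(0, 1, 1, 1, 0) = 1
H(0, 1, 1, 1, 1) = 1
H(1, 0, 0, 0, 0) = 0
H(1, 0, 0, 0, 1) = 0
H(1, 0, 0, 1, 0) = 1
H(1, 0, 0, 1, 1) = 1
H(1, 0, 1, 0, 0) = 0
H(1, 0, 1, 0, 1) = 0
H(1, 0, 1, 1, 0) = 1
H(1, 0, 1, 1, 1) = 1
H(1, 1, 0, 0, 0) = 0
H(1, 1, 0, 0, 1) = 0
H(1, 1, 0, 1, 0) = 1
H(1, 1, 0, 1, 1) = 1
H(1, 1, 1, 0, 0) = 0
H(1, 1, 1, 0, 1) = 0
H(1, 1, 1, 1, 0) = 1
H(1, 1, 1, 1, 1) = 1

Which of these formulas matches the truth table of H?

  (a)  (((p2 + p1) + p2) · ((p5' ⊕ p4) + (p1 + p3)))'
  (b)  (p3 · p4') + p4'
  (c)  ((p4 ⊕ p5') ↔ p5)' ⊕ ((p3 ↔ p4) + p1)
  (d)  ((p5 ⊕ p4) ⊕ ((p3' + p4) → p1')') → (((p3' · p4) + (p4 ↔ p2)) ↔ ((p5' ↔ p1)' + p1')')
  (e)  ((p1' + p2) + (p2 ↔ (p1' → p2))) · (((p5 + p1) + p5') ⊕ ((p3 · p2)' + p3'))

c

(a) fails at (0,0,0,0,0): the formula yields 1, H is 0.
(b) fails at (0,0,0,0,0): the formula yields 1, H is 0.
(d) fails at (0,0,0,0,0): the formula yields 1, H is 0.
(e) fails at (0,0,1,0,0): the formula yields 0, H is 1.
Only (c) survives; checking it on all 32 rows confirms it matches H.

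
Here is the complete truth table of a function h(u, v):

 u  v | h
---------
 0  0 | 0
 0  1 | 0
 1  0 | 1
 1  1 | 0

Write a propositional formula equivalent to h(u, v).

h(u, v) = u · v'

1 only at (1,0): u AND NOT v.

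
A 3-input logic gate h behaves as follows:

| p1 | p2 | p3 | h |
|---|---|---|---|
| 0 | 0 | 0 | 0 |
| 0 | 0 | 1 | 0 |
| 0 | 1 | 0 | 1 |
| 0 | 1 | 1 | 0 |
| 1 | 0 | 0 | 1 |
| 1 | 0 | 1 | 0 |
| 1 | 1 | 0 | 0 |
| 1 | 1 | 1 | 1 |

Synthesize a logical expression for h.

Collect the rows where h=1 — (0,1,0), (1,0,0), (1,1,1) — and write one minterm per row: ¬p1·p2·¬p3, p1·¬p2·¬p3, p1·p2·p3. Their union (logical OR) reproduces the table exactly.

h(p1, p2, p3) = (((¬p1 ∧ p2) ∧ ¬p3) ∨ ((p1 ∧ ¬p2) ∧ ¬p3)) ∨ ((p1 ∧ p2) ∧ p3)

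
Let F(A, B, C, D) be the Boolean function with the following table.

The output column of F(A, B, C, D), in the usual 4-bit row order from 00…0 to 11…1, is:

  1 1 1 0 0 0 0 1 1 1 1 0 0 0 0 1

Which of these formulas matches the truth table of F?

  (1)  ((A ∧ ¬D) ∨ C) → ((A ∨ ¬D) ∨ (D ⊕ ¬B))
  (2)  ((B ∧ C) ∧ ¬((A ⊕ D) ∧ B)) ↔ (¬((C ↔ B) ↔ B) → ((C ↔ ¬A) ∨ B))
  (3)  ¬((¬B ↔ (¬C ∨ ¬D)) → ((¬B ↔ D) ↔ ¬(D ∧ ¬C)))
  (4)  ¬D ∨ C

(1): at (0,1,0,0) it gives 1, but F = 0 — eliminated.
(2): at (0,0,1,0) it gives 0, but F = 1 — eliminated.
(4): at (0,0,0,1) it gives 0, but F = 1 — eliminated.
(3) is the remaining candidate, and it agrees with F on all 16 inputs.

3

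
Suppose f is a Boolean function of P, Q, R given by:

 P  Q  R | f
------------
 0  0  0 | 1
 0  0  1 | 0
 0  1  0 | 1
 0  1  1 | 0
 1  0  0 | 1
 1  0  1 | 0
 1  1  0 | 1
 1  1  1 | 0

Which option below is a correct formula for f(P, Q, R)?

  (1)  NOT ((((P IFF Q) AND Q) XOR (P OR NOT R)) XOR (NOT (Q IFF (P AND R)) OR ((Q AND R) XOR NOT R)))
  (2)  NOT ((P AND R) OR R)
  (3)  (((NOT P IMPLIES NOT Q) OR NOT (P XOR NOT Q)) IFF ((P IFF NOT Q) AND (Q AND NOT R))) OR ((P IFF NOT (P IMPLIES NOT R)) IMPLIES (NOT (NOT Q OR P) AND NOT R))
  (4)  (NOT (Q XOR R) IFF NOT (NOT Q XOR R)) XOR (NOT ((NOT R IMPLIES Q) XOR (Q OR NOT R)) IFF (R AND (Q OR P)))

2

(1) disagrees with f on (0,0,1) (formula → 1, table → 0); rule it out.
(3) disagrees with f on (0,0,0) (formula → 0, table → 1); rule it out.
(4) disagrees with f on (0,0,1) (formula → 1, table → 0); rule it out.
(2) is the remaining candidate, and it agrees with f on all 8 inputs.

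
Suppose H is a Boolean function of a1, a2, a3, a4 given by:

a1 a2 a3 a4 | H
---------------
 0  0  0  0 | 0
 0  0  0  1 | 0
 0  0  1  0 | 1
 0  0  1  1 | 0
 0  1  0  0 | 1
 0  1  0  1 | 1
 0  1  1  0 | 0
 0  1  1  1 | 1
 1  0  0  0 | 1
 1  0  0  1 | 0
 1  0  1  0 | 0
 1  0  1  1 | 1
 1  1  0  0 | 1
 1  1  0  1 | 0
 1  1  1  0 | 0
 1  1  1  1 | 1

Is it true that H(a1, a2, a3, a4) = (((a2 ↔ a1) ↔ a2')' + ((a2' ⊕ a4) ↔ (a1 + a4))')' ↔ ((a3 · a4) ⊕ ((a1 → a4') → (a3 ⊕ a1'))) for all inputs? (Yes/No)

Test each input against both H and the formula:
  a1=0, a2=0, a3=0, a4=0: formula gives 0, H = 0 ✓
  a1=0, a2=0, a3=0, a4=1: formula gives 0, H = 0 ✓
  a1=0, a2=0, a3=1, a4=0: formula gives 1, H = 1 ✓
  a1=0, a2=0, a3=1, a4=1: formula gives 0, H = 0 ✓
  …and likewise for the remaining 12 rows.
No disagreement on any input; they are logically equivalent.

Yes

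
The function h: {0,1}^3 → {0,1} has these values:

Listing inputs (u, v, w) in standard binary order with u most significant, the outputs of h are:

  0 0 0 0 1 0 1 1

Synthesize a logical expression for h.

Collect the rows where h=1 — (1,0,0), (1,1,0), (1,1,1) — and write one minterm per row: u·¬v·¬w, u·v·¬w, u·v·w. Their union (logical OR) reproduces the table exactly.

h(u, v, w) = (((u and not v) and not w) or ((u and v) and not w)) or ((u and v) and w)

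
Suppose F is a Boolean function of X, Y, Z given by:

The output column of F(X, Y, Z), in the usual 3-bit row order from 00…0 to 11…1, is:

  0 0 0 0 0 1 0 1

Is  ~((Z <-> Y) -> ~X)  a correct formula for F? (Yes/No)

No

Check the formula against F row by row:
  X=0, Y=0, Z=0: formula gives 0, F = 0 ✓
  X=0, Y=0, Z=1: formula gives 0, F = 0 ✓
  X=0, Y=1, Z=0: formula gives 0, F = 0 ✓
  X=0, Y=1, Z=1: formula gives 0, F = 0 ✓
  X=1, Y=0, Z=0: formula gives 1, but F = 0 ✗
A single disagreement suffices: at (1,0,0) they differ, so the formula does not compute F.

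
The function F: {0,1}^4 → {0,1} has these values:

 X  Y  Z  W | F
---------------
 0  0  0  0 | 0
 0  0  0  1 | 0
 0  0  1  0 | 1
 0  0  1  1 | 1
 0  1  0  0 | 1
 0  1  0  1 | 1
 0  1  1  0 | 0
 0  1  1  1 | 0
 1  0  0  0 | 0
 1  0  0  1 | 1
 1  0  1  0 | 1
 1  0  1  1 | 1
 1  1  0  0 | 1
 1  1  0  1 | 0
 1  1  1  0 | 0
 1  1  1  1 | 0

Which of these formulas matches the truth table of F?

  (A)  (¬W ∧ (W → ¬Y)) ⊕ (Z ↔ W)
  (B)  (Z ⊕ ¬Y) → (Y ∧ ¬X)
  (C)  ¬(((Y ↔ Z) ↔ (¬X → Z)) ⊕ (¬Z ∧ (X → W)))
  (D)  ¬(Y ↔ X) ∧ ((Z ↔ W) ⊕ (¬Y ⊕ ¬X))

C

(A) disagrees with F on (0,1,0,0) (formula → 0, table → 1); rule it out.
(B) disagrees with F on (0,1,1,0) (formula → 1, table → 0); rule it out.
(D) disagrees with F on (0,0,1,0) (formula → 0, table → 1); rule it out.
(C) is the remaining candidate, and it agrees with F on all 16 inputs.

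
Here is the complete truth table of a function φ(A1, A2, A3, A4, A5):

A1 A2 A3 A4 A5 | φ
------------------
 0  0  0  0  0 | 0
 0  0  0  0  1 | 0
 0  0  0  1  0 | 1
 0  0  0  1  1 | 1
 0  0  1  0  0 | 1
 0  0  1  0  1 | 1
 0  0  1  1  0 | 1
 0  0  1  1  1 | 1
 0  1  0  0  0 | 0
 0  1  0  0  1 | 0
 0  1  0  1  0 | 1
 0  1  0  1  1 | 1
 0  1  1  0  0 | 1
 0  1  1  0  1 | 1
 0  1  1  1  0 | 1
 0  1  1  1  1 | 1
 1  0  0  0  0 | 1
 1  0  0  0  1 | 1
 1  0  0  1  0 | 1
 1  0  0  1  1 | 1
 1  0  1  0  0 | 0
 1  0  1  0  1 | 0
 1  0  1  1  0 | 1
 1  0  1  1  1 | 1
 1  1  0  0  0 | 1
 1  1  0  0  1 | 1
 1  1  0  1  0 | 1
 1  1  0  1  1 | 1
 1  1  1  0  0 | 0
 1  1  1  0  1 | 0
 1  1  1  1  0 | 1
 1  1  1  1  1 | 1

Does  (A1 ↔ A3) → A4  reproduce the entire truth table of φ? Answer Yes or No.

Check the formula against φ row by row:
  A1=0, A2=0, A3=0, A4=0, A5=0: formula gives 0, φ = 0 ✓
  A1=0, A2=0, A3=0, A4=0, A5=1: formula gives 0, φ = 0 ✓
  A1=0, A2=0, A3=0, A4=1, A5=0: formula gives 1, φ = 1 ✓
  A1=0, A2=0, A3=0, A4=1, A5=1: formula gives 1, φ = 1 ✓
  …and likewise for the remaining 28 rows.
No disagreement on any input; they are logically equivalent.

Yes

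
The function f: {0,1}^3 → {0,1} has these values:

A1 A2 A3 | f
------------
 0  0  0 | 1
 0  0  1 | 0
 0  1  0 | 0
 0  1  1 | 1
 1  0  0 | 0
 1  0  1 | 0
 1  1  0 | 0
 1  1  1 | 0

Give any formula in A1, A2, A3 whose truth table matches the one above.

f(A1, A2, A3) = ((A1' · A2') · A3') + ((A1' · A2) · A3)

Collect the rows where f=1 — (0,0,0), (0,1,1) — and write one minterm per row: ¬A1·¬A2·¬A3, ¬A1·A2·A3. Their union (logical OR) reproduces the table exactly.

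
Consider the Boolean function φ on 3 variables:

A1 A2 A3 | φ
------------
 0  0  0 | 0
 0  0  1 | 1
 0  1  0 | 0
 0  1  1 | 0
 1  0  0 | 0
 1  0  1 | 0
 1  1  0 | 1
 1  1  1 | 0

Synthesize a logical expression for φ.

The 1-rows are (0,0,1), (1,1,0). Each contributes one minterm — ¬A1·¬A2·A3; A1·A2·¬A3 — and their disjunction is a sum-of-products form of φ.

φ(A1, A2, A3) = ((A1' · A2') · A3) + ((A1 · A2) · A3')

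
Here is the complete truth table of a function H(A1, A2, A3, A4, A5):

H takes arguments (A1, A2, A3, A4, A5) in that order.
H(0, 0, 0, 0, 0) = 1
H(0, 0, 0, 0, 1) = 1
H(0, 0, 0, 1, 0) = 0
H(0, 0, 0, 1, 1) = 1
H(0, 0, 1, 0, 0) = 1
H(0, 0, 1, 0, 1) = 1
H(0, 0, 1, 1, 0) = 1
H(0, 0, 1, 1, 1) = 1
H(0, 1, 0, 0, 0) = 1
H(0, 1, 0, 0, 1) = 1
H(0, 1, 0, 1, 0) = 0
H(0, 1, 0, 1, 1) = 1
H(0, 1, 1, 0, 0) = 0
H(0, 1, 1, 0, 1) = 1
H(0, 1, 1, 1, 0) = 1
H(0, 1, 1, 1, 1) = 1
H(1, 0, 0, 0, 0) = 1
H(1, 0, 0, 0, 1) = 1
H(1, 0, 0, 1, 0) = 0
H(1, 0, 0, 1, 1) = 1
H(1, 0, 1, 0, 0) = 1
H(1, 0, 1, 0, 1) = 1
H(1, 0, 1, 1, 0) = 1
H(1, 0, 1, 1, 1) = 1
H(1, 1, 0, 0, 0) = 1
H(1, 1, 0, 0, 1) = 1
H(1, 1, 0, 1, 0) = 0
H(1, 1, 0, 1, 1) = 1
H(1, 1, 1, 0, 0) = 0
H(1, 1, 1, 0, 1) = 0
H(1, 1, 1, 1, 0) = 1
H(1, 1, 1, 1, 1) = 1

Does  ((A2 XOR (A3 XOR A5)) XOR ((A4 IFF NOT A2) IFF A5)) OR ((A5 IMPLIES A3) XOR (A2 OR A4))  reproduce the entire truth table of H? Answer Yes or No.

No

Evaluate ((A2 XOR (A3 XOR A5)) XOR ((A4 IFF NOT A2) IFF A5)) OR ((A5 IMPLIES A3) XOR (A2 OR A4)) on each row and compare to H:
  A1=0, A2=0, A3=0, A4=0, A5=0: formula gives 1, H = 1 ✓
  A1=0, A2=0, A3=0, A4=0, A5=1: formula gives 1, H = 1 ✓
  A1=0, A2=0, A3=0, A4=1, A5=0: formula gives 0, H = 0 ✓
  A1=0, A2=0, A3=0, A4=1, A5=1: formula gives 1, H = 1 ✓
  …
  A1=0, A2=1, A3=1, A4=0, A5=1: formula gives 0, but H = 1 ✗
Row (0,1,1,0,1) is a counterexample, so the formula is not equivalent to H.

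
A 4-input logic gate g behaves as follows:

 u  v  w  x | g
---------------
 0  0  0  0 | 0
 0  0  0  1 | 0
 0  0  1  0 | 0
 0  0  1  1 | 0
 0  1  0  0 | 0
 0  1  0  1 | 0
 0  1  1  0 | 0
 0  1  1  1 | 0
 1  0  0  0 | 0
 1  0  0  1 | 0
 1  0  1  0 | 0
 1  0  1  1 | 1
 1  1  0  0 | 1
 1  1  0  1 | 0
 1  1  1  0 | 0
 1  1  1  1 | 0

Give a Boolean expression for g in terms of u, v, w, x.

The 1-rows are (1,0,1,1), (1,1,0,0). Each contributes one minterm — u·¬v·w·x; u·v·¬w·¬x — and their disjunction is a sum-of-products form of g.

g(u, v, w, x) = (((u AND NOT v) AND w) AND x) OR (((u AND v) AND NOT w) AND NOT x)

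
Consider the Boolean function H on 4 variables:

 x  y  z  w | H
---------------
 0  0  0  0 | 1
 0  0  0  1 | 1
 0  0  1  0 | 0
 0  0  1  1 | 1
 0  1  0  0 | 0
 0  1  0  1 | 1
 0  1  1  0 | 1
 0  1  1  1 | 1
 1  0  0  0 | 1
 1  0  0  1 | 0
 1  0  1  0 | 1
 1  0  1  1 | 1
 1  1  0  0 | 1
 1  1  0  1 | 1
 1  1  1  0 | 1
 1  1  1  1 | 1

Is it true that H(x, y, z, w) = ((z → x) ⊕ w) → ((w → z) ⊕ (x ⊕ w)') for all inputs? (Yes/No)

No

Evaluate ((z → x) ⊕ w) → ((w → z) ⊕ (x ⊕ w)') on each row and compare to H:
  x=0, y=0, z=0, w=0: formula gives 0, but H = 1 ✗
A single disagreement suffices: at (0,0,0,0) they differ, so the formula does not compute H.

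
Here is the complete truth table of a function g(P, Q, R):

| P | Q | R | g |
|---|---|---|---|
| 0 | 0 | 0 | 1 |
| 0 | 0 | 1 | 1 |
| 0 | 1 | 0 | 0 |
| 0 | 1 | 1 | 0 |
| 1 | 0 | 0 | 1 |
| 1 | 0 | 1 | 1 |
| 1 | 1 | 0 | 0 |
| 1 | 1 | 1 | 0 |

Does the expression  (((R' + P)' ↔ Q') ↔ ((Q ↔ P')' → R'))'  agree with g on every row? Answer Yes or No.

Evaluate (((R' + P)' ↔ Q') ↔ ((Q ↔ P')' → R'))' on each row and compare to g:
  P=0, Q=0, R=0: formula gives 1, g = 1 ✓
  P=0, Q=0, R=1: formula gives 1, g = 1 ✓
  P=0, Q=1, R=0: formula gives 0, g = 0 ✓
  P=0, Q=1, R=1: formula gives 1, but g = 0 ✗
A single disagreement suffices: at (0,1,1) they differ, so the formula does not compute g.

No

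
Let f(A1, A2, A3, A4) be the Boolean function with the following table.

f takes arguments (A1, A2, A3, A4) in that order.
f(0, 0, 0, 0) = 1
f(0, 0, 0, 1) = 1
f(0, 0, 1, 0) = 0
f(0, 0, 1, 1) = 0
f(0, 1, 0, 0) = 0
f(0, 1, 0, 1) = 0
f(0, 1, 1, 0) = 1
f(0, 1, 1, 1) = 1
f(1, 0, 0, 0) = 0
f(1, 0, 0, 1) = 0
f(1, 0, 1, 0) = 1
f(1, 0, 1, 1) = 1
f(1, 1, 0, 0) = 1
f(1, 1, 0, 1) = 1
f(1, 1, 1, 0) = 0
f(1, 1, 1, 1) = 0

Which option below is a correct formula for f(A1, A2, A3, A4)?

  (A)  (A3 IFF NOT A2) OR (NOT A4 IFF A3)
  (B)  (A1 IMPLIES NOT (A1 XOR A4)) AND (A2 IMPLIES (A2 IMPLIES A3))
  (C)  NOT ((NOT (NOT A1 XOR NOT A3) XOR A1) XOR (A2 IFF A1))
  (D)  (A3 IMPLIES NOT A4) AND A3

(A): at (0,0,0,0) it gives 0, but f = 1 — eliminated.
(B): at (0,0,1,0) it gives 1, but f = 0 — eliminated.
(D): at (0,0,0,0) it gives 0, but f = 1 — eliminated.
Only (C) survives; checking it on all 16 rows confirms it matches f.

C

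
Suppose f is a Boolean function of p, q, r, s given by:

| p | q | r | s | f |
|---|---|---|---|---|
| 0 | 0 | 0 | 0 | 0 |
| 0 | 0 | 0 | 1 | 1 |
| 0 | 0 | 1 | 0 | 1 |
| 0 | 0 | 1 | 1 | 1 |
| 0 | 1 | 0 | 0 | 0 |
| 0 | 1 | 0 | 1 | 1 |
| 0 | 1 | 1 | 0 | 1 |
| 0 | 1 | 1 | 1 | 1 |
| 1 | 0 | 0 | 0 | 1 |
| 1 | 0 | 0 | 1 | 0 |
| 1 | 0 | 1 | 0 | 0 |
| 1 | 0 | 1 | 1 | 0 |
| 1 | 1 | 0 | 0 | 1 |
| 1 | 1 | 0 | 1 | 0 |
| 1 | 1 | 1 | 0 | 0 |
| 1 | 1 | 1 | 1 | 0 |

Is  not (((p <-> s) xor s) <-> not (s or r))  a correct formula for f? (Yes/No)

Check the formula against f row by row:
  p=0, q=0, r=0, s=0: formula gives 0, f = 0 ✓
  p=0, q=0, r=0, s=1: formula gives 1, f = 1 ✓
  p=0, q=0, r=1, s=0: formula gives 1, f = 1 ✓
  p=0, q=0, r=1, s=1: formula gives 1, f = 1 ✓
  … (the remaining 12 rows also agree.)
All 16 rows match — the expression computes f exactly.

Yes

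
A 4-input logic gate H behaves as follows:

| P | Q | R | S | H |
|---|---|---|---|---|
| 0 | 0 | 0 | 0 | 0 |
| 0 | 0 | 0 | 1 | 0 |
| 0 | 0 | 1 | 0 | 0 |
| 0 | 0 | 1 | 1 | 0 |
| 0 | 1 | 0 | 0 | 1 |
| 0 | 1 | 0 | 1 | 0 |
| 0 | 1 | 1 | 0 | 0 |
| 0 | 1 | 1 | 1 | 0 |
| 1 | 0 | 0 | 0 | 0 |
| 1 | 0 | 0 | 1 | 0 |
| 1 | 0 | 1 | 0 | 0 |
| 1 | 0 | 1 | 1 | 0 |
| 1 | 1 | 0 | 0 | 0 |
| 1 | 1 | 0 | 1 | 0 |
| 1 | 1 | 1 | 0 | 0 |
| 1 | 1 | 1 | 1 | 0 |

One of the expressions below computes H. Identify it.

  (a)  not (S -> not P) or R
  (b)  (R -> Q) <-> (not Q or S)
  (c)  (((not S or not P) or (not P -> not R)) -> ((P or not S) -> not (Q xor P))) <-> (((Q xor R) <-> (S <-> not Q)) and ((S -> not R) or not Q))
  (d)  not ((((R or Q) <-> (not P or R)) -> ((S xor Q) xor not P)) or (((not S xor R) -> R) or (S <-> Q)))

(a): at (0,0,1,0) it gives 1, but H = 0 — eliminated.
(b): at (0,0,0,0) it gives 1, but H = 0 — eliminated.
(c): at (0,0,0,0) it gives 1, but H = 0 — eliminated.
(d) is the remaining candidate, and it agrees with H on all 16 inputs.

d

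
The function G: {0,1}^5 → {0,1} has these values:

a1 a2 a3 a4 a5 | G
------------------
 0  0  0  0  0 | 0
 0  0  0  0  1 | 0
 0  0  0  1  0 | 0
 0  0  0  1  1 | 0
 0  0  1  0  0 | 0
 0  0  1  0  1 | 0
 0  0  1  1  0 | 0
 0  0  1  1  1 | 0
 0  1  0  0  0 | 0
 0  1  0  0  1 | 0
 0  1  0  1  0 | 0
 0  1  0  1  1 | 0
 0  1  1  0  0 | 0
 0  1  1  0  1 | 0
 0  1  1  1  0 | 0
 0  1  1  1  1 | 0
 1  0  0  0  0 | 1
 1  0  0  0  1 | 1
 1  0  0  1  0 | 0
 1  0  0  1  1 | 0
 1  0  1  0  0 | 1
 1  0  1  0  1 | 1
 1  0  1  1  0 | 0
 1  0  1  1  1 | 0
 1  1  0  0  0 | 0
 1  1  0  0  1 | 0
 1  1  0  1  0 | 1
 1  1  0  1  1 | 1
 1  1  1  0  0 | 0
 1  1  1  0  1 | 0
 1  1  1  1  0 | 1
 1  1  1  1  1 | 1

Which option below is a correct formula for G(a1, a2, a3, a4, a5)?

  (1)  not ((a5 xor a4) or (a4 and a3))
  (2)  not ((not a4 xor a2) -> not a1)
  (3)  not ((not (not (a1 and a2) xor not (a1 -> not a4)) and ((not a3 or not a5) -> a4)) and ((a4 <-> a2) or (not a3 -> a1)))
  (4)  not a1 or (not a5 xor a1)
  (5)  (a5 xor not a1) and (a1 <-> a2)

(1) disagrees with G on (0,0,0,0,0) (formula → 1, table → 0); rule it out.
(3) disagrees with G on (0,0,0,0,0) (formula → 1, table → 0); rule it out.
(4) disagrees with G on (0,0,0,0,0) (formula → 1, table → 0); rule it out.
(5) disagrees with G on (0,0,0,0,0) (formula → 1, table → 0); rule it out.
That leaves (2). Evaluating it on every row reproduces the table of G exactly.

2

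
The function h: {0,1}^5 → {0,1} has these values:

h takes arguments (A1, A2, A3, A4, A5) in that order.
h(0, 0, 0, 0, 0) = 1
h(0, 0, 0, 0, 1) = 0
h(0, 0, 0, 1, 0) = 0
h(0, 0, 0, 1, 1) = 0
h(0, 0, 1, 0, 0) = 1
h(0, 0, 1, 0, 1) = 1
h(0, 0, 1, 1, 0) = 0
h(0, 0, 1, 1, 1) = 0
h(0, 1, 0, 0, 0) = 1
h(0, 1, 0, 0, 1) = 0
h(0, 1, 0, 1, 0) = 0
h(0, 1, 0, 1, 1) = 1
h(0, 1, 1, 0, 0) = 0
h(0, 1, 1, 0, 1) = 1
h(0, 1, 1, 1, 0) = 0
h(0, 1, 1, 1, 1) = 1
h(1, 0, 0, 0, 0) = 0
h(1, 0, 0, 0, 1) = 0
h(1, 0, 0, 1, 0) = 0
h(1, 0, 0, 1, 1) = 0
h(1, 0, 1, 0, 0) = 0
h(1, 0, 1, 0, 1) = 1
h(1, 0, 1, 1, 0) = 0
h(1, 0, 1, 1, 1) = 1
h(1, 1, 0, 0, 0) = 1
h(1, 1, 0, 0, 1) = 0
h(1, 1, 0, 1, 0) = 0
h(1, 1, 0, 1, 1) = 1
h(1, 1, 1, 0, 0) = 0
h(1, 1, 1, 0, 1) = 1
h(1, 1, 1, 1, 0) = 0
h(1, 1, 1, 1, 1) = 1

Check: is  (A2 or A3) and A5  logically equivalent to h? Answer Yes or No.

Evaluate (A2 or A3) and A5 on each row and compare to h:
  A1=0, A2=0, A3=0, A4=0, A5=0: formula gives 0, but h = 1 ✗
A single disagreement suffices: at (0,0,0,0,0) they differ, so the formula does not compute h.

No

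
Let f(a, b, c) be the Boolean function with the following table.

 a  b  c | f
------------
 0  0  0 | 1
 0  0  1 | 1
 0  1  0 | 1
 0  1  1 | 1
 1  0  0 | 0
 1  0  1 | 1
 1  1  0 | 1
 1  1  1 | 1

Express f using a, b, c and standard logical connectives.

f is 0 on exactly one input, (1,0,0), whose minterm is a·¬b·¬c. So f is the negation of that single conjunction.

f(a, b, c) = ((a · b') · c')'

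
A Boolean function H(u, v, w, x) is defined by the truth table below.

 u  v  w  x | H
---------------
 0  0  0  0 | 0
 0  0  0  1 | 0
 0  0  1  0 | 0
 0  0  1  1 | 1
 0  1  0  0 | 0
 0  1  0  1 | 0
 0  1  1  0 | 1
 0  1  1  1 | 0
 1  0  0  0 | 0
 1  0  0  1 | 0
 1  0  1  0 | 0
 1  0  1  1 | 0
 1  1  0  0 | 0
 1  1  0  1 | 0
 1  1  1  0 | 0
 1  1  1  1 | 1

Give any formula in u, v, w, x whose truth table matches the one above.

The 1-rows are (0,0,1,1), (0,1,1,0), (1,1,1,1). Each contributes one minterm — ¬u·¬v·w·x; ¬u·v·w·¬x; u·v·w·x — and their disjunction is a sum-of-products form of H.

H(u, v, w, x) = ((((¬u ∧ ¬v) ∧ w) ∧ x) ∨ (((¬u ∧ v) ∧ w) ∧ ¬x)) ∨ (((u ∧ v) ∧ w) ∧ x)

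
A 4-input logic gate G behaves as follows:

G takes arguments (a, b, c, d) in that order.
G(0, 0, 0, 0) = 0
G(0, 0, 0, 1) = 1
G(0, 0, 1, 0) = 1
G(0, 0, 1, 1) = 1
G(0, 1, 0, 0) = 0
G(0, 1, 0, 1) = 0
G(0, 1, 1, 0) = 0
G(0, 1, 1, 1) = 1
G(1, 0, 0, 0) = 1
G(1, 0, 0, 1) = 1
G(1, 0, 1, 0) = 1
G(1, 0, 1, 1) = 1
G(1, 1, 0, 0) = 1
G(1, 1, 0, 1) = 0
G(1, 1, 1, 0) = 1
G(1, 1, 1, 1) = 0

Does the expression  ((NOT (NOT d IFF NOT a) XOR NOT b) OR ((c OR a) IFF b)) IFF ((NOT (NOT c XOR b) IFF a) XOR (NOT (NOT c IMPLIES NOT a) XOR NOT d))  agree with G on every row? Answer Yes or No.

Yes

Evaluate ((NOT (NOT d IFF NOT a) XOR NOT b) OR ((c OR a) IFF b)) IFF ((NOT (NOT c XOR b) IFF a) XOR (NOT (NOT c IMPLIES NOT a) XOR NOT d)) on each row and compare to G:
  a=0, b=0, c=0, d=0: formula gives 0, G = 0 ✓
  a=0, b=0, c=0, d=1: formula gives 1, G = 1 ✓
  a=0, b=0, c=1, d=0: formula gives 1, G = 1 ✓
  a=0, b=0, c=1, d=1: formula gives 1, G = 1 ✓
  … (the remaining 12 rows also agree.)
Every row agrees, so the formula is equivalent.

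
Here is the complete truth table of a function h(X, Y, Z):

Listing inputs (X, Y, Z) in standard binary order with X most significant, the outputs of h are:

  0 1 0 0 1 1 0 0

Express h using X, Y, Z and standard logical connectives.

h(X, Y, Z) = (((not X and not Y) and Z) or ((X and not Y) and not Z)) or ((X and not Y) and Z)

The 1-rows are (0,0,1), (1,0,0), (1,0,1). Each contributes one minterm — ¬X·¬Y·Z; X·¬Y·¬Z; X·¬Y·Z — and their disjunction is a sum-of-products form of h.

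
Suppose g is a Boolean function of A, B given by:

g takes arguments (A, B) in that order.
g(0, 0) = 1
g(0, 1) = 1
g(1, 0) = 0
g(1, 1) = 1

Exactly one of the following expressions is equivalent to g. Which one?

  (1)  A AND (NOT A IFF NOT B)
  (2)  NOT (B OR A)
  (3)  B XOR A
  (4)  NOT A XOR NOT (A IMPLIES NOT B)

4

(1) disagrees with g on (0,0) (formula → 0, table → 1); rule it out.
(2) disagrees with g on (0,1) (formula → 0, table → 1); rule it out.
(3) disagrees with g on (0,0) (formula → 0, table → 1); rule it out.
That leaves (4). Evaluating it on every row reproduces the table of g exactly.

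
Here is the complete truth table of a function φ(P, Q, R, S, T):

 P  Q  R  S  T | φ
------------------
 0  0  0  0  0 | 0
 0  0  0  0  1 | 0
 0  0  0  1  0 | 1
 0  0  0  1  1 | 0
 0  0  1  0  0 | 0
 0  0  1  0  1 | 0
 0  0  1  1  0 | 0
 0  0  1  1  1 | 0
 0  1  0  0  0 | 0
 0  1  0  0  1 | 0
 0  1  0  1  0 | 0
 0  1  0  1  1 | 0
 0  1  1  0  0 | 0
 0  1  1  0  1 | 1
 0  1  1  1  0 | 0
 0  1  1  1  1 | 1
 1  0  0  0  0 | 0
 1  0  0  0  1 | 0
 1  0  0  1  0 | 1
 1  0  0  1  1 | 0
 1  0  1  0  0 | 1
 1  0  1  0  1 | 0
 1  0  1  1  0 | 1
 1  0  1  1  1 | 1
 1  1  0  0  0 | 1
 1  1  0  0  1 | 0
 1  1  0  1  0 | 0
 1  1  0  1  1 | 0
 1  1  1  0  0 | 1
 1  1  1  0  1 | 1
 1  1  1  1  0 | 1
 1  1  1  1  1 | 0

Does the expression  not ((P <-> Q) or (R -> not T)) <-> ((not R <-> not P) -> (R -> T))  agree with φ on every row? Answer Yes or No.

No

Check the formula against φ row by row:
  P=0, Q=0, R=0, S=0, T=0: formula gives 0, φ = 0 ✓
  P=0, Q=0, R=0, S=0, T=1: formula gives 0, φ = 0 ✓
  P=0, Q=0, R=0, S=1, T=0: formula gives 0, but φ = 1 ✗
Since they disagree at (0,0,0,1,0), the expression is not a correct formula for φ.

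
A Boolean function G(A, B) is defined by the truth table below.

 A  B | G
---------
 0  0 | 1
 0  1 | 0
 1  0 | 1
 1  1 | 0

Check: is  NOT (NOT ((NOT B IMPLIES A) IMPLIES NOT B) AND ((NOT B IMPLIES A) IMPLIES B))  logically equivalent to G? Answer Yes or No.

Test each input against both G and the formula:
  A=0, B=0: formula gives 1, G = 1 ✓
  A=0, B=1: formula gives 0, G = 0 ✓
  A=1, B=0: formula gives 1, G = 1 ✓
  A=1, B=1: formula gives 0, G = 0 ✓
No disagreement on any input; they are logically equivalent.

Yes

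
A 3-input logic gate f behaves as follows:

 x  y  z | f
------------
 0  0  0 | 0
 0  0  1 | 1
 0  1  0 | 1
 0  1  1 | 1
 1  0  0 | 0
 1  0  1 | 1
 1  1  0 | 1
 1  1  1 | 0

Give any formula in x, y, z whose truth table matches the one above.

f is 0 on only 3 rows — (0,0,0), (1,0,0), (1,1,1). Writing each as a minterm (¬x·¬y·¬z, x·¬y·¬z, x·y·z) and OR-ing them characterizes exactly where f=0, so f is the negation of that disjunction.

f(x, y, z) = ¬((((¬x ∧ ¬y) ∧ ¬z) ∨ ((x ∧ ¬y) ∧ ¬z)) ∨ ((x ∧ y) ∧ z))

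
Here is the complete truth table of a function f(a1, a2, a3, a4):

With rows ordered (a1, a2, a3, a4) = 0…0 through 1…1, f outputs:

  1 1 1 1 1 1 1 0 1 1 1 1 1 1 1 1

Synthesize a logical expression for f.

Only row (0,1,1,1) gives 0. So f is 1 everywhere except there — the complement of the minterm ¬a1·a2·a3·a4.

f(a1, a2, a3, a4) = not (((not a1 and a2) and a3) and a4)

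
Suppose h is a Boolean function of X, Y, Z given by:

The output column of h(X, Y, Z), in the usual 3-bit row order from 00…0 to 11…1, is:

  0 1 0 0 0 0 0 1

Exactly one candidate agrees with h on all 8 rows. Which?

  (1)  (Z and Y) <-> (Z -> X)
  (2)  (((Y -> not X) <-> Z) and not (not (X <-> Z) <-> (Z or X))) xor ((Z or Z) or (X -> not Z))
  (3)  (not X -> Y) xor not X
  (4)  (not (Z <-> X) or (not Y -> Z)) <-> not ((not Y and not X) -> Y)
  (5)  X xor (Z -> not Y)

1

(2): at (0,0,0) it gives 1, but h = 0 — eliminated.
(3): at (0,0,0) it gives 1, but h = 0 — eliminated.
(4): at (1,1,1) it gives 0, but h = 1 — eliminated.
(5): at (0,0,0) it gives 1, but h = 0 — eliminated.
That leaves (1). Evaluating it on every row reproduces the table of h exactly.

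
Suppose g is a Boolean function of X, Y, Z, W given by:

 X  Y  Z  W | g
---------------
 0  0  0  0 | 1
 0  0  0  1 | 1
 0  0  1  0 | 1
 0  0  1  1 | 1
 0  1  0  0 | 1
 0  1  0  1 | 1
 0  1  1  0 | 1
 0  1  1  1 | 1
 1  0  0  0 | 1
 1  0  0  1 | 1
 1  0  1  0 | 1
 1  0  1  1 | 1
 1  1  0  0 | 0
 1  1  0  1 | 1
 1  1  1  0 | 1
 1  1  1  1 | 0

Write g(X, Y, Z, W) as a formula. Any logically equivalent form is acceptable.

g(X, Y, Z, W) = not ((((X and Y) and not Z) and not W) or (((X and Y) and Z) and W))

g is 0 on only 2 rows — (1,1,0,0), (1,1,1,1). Writing each as a minterm (X·Y·¬Z·¬W, X·Y·Z·W) and OR-ing them characterizes exactly where g=0, so g is the negation of that disjunction.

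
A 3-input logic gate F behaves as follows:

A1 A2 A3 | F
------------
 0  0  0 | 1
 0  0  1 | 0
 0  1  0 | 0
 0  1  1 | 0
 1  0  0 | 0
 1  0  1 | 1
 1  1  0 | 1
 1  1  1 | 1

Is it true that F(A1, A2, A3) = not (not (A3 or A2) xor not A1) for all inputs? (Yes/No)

Yes

Evaluate not (not (A3 or A2) xor not A1) on each row and compare to F:
  A1=0, A2=0, A3=0: formula gives 1, F = 1 ✓
  A1=0, A2=0, A3=1: formula gives 0, F = 0 ✓
  A1=0, A2=1, A3=0: formula gives 0, F = 0 ✓
  A1=0, A2=1, A3=1: formula gives 0, F = 0 ✓
  A1=1, A2=0, A3=0: formula gives 0, F = 0 ✓
  …and likewise for the remaining 3 rows.
Every row agrees, so the formula is equivalent.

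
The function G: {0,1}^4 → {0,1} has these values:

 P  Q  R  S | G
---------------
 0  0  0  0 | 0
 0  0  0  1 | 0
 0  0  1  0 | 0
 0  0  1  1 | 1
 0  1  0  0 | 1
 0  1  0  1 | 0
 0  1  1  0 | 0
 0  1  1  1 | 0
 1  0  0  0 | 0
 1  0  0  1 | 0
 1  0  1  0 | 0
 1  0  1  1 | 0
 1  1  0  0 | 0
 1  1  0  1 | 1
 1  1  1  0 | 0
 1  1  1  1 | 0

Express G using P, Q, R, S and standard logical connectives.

G(P, Q, R, S) = ((((~P & ~Q) & R) & S) | (((~P & Q) & ~R) & ~S)) | (((P & Q) & ~R) & S)

The 1-rows are (0,0,1,1), (0,1,0,0), (1,1,0,1). Each contributes one minterm — ¬P·¬Q·R·S; ¬P·Q·¬R·¬S; P·Q·¬R·S — and their disjunction is a sum-of-products form of G.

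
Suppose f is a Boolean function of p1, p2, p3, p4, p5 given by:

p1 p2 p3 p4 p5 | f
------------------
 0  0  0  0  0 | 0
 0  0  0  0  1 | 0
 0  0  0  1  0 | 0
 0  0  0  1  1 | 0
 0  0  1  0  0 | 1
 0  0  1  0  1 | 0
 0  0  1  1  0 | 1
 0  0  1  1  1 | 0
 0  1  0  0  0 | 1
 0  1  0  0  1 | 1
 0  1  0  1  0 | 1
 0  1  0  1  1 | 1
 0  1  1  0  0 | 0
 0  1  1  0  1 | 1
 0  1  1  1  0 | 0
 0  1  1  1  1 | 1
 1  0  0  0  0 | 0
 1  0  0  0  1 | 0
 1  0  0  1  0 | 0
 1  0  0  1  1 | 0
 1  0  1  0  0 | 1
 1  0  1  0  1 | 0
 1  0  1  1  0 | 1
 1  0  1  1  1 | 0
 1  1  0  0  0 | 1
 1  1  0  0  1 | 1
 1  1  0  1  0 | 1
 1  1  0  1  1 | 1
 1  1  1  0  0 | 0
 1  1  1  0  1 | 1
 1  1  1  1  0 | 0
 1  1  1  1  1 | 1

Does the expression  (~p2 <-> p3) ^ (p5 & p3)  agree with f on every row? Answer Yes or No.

Yes

Check the formula against f row by row:
  p1=0, p2=0, p3=0, p4=0, p5=0: formula gives 0, f = 0 ✓
  p1=0, p2=0, p3=0, p4=0, p5=1: formula gives 0, f = 0 ✓
  p1=0, p2=0, p3=0, p4=1, p5=0: formula gives 0, f = 0 ✓
  p1=0, p2=0, p3=0, p4=1, p5=1: formula gives 0, f = 0 ✓
  … (the remaining 28 rows also agree.)
Every row agrees, so the formula is equivalent.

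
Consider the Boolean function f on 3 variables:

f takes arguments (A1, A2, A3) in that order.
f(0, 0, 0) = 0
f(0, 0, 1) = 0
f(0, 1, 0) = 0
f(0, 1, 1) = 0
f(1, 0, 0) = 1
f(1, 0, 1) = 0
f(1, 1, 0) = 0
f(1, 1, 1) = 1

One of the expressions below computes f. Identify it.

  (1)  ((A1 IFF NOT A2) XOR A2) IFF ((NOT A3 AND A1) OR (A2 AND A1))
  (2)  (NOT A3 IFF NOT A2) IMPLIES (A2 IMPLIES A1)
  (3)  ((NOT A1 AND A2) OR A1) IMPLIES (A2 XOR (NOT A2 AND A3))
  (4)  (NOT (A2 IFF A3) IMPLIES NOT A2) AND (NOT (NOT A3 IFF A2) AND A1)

4

(1) fails at (0,0,0): the formula yields 1, f is 0.
(2) fails at (0,0,0): the formula yields 1, f is 0.
(3) fails at (0,0,0): the formula yields 1, f is 0.
That leaves (4). Evaluating it on every row reproduces the table of f exactly.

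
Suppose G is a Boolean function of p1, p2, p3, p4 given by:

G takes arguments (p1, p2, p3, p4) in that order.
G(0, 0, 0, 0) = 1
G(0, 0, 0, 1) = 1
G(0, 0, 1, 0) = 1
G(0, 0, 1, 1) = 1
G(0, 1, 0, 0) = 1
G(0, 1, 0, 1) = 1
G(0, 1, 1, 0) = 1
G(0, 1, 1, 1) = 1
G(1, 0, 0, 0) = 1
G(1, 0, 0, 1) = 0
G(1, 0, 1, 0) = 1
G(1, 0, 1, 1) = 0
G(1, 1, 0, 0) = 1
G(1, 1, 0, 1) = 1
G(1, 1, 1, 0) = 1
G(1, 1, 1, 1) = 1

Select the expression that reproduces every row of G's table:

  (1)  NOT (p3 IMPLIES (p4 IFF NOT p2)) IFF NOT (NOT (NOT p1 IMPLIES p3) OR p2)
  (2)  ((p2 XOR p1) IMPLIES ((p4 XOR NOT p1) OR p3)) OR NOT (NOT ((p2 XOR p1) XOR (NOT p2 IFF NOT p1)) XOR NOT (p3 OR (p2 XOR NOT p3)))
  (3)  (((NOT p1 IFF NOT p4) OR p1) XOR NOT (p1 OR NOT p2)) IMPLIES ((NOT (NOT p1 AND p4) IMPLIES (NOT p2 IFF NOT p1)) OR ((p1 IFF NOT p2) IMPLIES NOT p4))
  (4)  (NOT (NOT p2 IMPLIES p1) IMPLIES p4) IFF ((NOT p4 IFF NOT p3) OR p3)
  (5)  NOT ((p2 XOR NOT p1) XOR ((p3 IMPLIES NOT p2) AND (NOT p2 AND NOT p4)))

(1) disagrees with G on (0,0,1,1) (formula → 0, table → 1); rule it out.
(2) disagrees with G on (0,1,0,1) (formula → 0, table → 1); rule it out.
(4) disagrees with G on (0,0,0,0) (formula → 0, table → 1); rule it out.
(5) disagrees with G on (0,0,0,1) (formula → 0, table → 1); rule it out.
Only (3) survives; checking it on all 16 rows confirms it matches G.

3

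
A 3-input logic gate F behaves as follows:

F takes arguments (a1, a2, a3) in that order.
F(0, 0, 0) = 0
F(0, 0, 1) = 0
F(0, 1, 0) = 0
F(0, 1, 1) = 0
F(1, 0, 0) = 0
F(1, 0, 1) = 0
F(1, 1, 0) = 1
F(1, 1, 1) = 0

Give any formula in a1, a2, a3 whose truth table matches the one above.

Only row (1,1,0) gives 1. That row's minterm a1·a2·¬a3 is F directly.

F(a1, a2, a3) = (a1 and a2) and not a3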